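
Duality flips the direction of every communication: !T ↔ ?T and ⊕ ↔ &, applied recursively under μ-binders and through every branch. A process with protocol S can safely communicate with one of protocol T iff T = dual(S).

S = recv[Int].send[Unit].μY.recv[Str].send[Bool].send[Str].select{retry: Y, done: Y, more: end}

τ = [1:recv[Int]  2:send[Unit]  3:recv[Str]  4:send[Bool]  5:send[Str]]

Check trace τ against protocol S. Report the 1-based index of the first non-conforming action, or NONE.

NONE

step 1: recv[Int]  ✓  now at send[Unit].μY.…
step 2: send[Unit]  ✓  now at μY.…
step 3: recv[Str]  ✓  now at send[Bool].send[Str].select{retry: μY.…, done: μY.…, more: end}
step 4: send[Bool]  ✓  now at send[Str].select{retry: μY.…, done: μY.…, more: end}
step 5: send[Str]  ✓  now at select{retry: μY.…, done: μY.…, more: end}
trace exhausted — no violation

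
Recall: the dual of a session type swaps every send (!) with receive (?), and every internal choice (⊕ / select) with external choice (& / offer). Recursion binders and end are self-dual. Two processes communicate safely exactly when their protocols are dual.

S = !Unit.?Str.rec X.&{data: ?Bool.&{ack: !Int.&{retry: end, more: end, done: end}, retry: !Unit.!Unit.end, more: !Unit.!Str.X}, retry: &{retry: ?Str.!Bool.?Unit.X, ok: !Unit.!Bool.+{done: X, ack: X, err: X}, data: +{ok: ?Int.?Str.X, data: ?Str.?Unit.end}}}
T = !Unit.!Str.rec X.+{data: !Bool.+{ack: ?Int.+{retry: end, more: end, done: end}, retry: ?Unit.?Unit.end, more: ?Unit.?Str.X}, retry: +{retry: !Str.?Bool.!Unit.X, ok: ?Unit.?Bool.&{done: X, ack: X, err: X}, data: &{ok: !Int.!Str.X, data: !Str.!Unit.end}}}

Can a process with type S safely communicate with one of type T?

!Unit ‖ !Unit  ✗ same direction on both sides — not dual

NO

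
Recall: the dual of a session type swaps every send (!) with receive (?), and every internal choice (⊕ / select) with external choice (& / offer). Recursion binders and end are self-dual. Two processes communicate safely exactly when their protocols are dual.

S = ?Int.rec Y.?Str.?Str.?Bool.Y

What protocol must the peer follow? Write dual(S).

?Int ↦ !Int
  rec Y ↦ rec Y  (μ self-dual)
    ?Str ↦ !Str
      ?Str ↦ !Str
        ?Bool ↦ !Bool
          dual(Y) = Y

!Int.rec Y.!Str.!Str.!Bool.Y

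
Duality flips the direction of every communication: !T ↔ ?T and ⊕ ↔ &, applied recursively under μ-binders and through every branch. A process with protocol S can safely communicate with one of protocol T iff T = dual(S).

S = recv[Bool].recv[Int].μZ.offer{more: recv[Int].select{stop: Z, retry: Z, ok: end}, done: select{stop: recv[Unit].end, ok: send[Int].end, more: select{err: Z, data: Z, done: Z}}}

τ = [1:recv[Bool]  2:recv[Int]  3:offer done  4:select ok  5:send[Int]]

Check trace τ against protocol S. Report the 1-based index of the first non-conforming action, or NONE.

NONE

@1 recv[Bool]  ✓  state: recv[Int].μZ.…
@2 recv[Int]  ✓  state: μZ.…
@3 offer done  ✓  state: select{stop: recv[Unit].end, ok: send[Int].end, more: select{err: μZ.…, data: μZ.…, done: μZ.…}}
@4 select ok  ✓  state: send[Int].end
@5 send[Int]  ✓  state: end
trace exhausted — no violation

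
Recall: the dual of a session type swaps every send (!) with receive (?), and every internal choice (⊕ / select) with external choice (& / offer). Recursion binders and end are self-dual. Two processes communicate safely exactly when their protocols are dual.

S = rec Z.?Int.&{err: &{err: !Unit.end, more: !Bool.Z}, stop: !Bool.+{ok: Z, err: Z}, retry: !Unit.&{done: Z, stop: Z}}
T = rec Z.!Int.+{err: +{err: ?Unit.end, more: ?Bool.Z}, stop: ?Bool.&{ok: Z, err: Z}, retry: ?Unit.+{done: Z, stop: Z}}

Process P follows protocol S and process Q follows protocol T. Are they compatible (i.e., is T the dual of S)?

YES

rec Z vs rec Z  ✓ (binder kept)
  ?Int vs !Int  ✓
    &{err,stop,retry} vs +{err,stop,retry}  ✓ label sets agree
      case err:
        &{err,more} vs +{err,more}  ✓ label sets agree
          case err:
            !Unit vs ?Unit  ✓
              end vs end  ✓
          case more:
            !Bool vs ?Bool  ✓
              Z vs Z  ✓
      case stop:
        !Bool vs ?Bool  ✓
          +{ok,err} vs &{ok,err}  ✓ label sets agree
            case ok:
              Z vs Z  ✓
            case err:
              Z vs Z  ✓
      case retry:
        !Unit vs ?Unit  ✓
          &{done,stop} vs +{done,stop}  ✓ label sets agree
            case done:
              Z vs Z  ✓
            case stop:
              Z vs Z  ✓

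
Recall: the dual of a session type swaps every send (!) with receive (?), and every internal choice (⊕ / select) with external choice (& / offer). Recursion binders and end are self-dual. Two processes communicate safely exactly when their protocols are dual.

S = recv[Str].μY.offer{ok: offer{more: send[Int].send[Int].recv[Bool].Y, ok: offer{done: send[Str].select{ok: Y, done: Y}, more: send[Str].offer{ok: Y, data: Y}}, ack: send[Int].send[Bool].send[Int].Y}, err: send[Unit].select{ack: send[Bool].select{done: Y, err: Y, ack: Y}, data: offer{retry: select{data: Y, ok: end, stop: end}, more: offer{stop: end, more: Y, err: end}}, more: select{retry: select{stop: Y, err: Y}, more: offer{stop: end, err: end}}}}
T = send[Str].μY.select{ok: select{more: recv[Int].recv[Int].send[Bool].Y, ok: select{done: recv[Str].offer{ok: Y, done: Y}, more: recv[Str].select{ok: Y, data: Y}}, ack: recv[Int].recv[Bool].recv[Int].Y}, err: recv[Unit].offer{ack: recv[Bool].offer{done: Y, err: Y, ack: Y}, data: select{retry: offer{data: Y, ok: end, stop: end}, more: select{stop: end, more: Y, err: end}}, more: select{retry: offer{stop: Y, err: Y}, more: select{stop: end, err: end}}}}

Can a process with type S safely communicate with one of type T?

NO

recv[Str] vs send[Str]  match
  μY vs μY  match (binder kept)
    offer{ok,err} vs select{ok,err}  match same labels
      • ok:
        offer{more,ok,ack} vs select{more,ok,ack}  match same labels
          • more:
            send[Int] vs recv[Int]  match
              send[Int] vs recv[Int]  match
                recv[Bool] vs send[Bool]  match
                  Y vs Y  match
          • ok:
            offer{done,more} vs select{done,more}  match same labels
              • done:
                send[Str] vs recv[Str]  match
                  select{ok,done} vs offer{ok,done}  match same labels
                    • ok:
                      Y vs Y  match
                    • done:
                      Y vs Y  match
              • more:
                send[Str] vs recv[Str]  match
                  offer{ok,data} vs select{ok,data}  match same labels
                    • ok:
                      Y vs Y  match
                    • data:
                      Y vs Y  match
          • ack:
            send[Int] vs recv[Int]  match
              send[Bool] vs recv[Bool]  match
                send[Int] vs recv[Int]  match
                  Y vs Y  match
      • err:
        send[Unit] vs recv[Unit]  match
          select{ack,data,more} vs offer{ack,data,more}  match same labels
            • ack:
              send[Bool] vs recv[Bool]  match
                select{done,err,ack} vs offer{done,err,ack}  match same labels
                  • done:
                    Y vs Y  match
                  • err:
                    Y vs Y  match
                  • ack:
                    Y vs Y  match
            • data:
              offer{retry,more} vs select{retry,more}  match same labels
                • retry:
                  select{data,ok,stop} vs offer{data,ok,stop}  match same labels
                    • data:
                      Y vs Y  match
                    • ok:
                      end vs end  match
                    • stop:
                      end vs end  match
                • more:
                  offer{stop,more,err} vs select{stop,more,err}  match same labels
                    • stop:
                      end vs end  match
                    • more:
                      Y vs Y  match
                    • err:
                      end vs end  match
            • more:
              select{retry,more} vs select{retry,more}  ✗ choice polarity not flipped — not dual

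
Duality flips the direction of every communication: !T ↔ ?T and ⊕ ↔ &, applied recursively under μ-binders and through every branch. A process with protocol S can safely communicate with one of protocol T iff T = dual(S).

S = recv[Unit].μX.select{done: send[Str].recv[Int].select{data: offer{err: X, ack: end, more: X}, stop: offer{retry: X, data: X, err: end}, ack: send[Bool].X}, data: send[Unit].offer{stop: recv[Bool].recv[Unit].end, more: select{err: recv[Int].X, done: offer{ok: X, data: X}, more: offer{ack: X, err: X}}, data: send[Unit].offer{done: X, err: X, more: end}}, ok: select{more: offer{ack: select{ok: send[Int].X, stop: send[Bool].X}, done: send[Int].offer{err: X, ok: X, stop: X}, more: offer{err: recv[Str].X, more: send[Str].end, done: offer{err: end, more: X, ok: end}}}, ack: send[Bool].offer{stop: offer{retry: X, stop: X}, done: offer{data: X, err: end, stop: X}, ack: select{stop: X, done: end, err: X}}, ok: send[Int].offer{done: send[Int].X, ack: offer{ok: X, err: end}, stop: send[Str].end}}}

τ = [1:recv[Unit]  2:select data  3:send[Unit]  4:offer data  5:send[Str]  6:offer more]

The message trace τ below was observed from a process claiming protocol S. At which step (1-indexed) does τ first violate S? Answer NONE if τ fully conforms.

@1 recv[Unit]  match  residual = μX.…
@2 select data  match  residual = send[Unit].offer{stop: recv[Bool].recv[Unit].end, more: select{err: recv[Int].μX.…, done: offer{ok: μX.…, data: μX.…}, more: offer{ack: μX.…, err: μX.…}}, data: send[Unit].offer{done: μX.…, err: μX.…, more: end}}
@3 send[Unit]  match  residual = offer{stop: recv[Bool].recv[Unit].end, more: select{err: recv[Int].μX.…, done: offer{ok: μX.…, data: μX.…}, more: offer{ack: μX.…, err: μX.…}}, data: send[Unit].offer{done: μX.…, err: μX.…, more: end}}
@4 offer data  match  residual = send[Unit].offer{done: μX.…, err: μX.…, more: end}
@5 got send[Str], protocol expects send[Unit]  ✗

5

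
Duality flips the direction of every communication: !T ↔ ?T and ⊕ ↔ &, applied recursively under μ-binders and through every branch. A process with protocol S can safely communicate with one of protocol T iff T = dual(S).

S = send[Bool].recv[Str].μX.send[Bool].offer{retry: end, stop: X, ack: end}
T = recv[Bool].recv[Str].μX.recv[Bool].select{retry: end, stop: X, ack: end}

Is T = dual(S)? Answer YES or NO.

send[Bool] ‖ recv[Bool]  ✓
  recv[Str] ‖ recv[Str]  ✗ same direction on both sides — not dual

NO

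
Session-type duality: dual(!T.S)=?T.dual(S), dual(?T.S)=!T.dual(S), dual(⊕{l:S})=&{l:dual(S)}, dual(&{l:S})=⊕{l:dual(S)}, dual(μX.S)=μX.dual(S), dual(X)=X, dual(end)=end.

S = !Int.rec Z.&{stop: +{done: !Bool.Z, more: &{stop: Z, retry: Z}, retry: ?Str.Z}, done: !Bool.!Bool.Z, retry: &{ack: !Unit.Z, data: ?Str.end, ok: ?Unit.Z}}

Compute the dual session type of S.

!Int = ?Int
  rec Z = rec Z  (μ self-dual)
    &{stop,done,retry} = +{stop,done,retry}  (external→internal)
      case stop:
        +{done,more,retry} = &{done,more,retry}  (internal→external)
          case done:
            !Bool = ?Bool
              Z self-dual
          case more:
            &{stop,retry} = +{stop,retry}  (external→internal)
              case stop:
                Z self-dual
              case retry:
                Z self-dual
          case retry:
            ?Str = !Str
              Z self-dual
      case done:
        !Bool = ?Bool
          !Bool = ?Bool
            Z self-dual
      case retry:
        &{ack,data,ok} = +{ack,data,ok}  (external→internal)
          case ack:
            !Unit = ?Unit
              Z self-dual
          case data:
            ?Str = !Str
              end self-dual
          case ok:
            ?Unit = !Unit
              Z self-dual

?Int.rec Z.+{stop: &{done: ?Bool.Z, more: +{stop: Z, retry: Z}, retry: !Str.Z}, done: ?Bool.?Bool.Z, retry: +{ack: ?Unit.Z, data: !Str.end, ok: !Unit.Z}}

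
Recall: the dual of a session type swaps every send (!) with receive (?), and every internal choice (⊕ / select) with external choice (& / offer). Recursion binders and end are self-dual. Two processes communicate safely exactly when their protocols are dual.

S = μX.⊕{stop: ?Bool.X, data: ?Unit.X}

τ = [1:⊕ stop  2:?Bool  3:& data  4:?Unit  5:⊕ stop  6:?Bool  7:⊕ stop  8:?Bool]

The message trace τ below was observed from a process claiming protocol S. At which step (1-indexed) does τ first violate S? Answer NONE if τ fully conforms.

[1] ⊕ stop  ✓  now at ?Bool.μX.…
[2] ?Bool  ✓  now at μX.…
[3] got & data, protocol expects ⊕ stop or ⊕ data  ✗

3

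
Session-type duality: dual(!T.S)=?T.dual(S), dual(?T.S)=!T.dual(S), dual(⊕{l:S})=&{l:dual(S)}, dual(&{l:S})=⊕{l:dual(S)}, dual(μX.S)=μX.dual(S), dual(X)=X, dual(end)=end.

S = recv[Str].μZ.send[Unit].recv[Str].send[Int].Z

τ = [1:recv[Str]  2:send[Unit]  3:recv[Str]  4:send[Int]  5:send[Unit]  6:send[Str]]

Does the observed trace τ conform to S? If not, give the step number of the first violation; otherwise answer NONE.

[1] recv[Str]  match  now at μZ.…
[2] send[Unit]  match  now at recv[Str].send[Int].μZ.…
[3] recv[Str]  match  now at send[Int].μZ.…
[4] send[Int]  match  now at μZ.…
[5] send[Unit]  match  now at recv[Str].send[Int].μZ.…
[6] got send[Str], protocol expects recv[Str]  ✗

6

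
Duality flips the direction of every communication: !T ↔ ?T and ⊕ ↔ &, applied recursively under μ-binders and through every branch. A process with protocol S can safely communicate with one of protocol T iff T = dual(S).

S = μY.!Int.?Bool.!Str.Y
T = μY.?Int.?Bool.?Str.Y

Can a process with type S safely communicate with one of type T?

μY | μY  ok (μ self-dual)
  !Int | ?Int  ok
    ?Bool | ?Bool  ✗ same direction on both sides — not dual

NO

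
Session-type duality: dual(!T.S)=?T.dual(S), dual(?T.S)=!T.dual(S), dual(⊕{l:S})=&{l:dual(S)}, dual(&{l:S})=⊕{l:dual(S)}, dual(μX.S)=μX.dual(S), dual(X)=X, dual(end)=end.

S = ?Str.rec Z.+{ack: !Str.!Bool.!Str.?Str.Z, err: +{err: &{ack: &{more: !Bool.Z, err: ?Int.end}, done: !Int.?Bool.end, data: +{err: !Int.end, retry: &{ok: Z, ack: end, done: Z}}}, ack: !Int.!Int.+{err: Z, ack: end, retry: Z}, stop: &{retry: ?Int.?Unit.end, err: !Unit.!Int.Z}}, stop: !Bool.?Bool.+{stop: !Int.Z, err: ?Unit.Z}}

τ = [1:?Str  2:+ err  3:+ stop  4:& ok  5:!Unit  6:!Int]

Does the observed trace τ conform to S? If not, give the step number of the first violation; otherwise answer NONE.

@1 ?Str  ok  cont: rec Z.…
@2 + err  ok  cont: +{err: &{ack: &{more: !Bool.rec Z.…, err: ?Int.end}, done: !Int.?Bool.end, data: +{err: !Int.end, retry: &{ok: rec Z.…, ack: end, done: rec Z.…}}}, ack: !Int.!Int.+{err: rec Z.…, ack: end, retry: rec Z.…}, stop: &{retry: ?Int.?Unit.end, err: !Unit.!Int.rec Z.…}}
@3 + stop  ok  cont: &{retry: ?Int.?Unit.end, err: !Unit.!Int.rec Z.…}
@4 got & ok, protocol expects & retry or & err  ✗

4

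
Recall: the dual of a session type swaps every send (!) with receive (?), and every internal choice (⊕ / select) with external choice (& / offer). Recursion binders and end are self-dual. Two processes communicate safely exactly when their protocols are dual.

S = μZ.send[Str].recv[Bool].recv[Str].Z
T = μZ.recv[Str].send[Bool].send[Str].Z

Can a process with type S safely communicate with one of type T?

μZ ‖ μZ  ✓ (binder kept)
  send[Str] ‖ recv[Str]  ✓
    recv[Bool] ‖ send[Bool]  ✓
      recv[Str] ‖ send[Str]  ✓
        Z ‖ Z  ✓

YES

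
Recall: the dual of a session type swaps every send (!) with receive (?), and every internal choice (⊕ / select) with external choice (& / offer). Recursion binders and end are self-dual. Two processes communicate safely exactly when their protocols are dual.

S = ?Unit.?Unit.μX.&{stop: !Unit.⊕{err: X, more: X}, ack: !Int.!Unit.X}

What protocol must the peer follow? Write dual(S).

?Unit = !Unit
  ?Unit = !Unit
    μX = μX  (rec unchanged)
      &{stop,ack} = ⊕{stop,ack}  (&→⊕)
        • stop:
          !Unit = ?Unit
            ⊕{err,more} = &{err,more}  (select→offer)
              • err:
                X ↦ X
              • more:
                X ↦ X
        • ack:
          !Int = ?Int
            !Unit = ?Unit
              X ↦ X

!Unit.!Unit.μX.⊕{stop: ?Unit.&{err: X, more: X}, ack: ?Int.?Unit.X}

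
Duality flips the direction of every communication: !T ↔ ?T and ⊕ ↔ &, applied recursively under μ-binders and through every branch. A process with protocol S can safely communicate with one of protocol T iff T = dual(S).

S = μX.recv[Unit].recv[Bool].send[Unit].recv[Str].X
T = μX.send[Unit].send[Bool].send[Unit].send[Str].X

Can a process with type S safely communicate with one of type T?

NO

μX vs μX  ✓ (μ self-dual)
  recv[Unit] vs send[Unit]  ✓
    recv[Bool] vs send[Bool]  ✓
      send[Unit] vs send[Unit]  ✗ same direction on both sides — not dual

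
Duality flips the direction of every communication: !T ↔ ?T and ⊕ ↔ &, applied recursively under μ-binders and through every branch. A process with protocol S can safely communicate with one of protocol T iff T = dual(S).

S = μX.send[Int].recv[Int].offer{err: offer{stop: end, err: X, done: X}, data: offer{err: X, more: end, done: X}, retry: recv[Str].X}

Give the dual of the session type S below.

μX.recv[Int].send[Int].select{err: select{stop: end, err: X, done: X}, data: select{err: X, more: end, done: X}, retry: send[Str].X}

μX ↦ μX  (binder kept)
  send[Int] ↦ recv[Int]
    recv[Int] ↦ send[Int]
      offer{err,data,retry} ↦ select{err,data,retry}  (&→⊕)
        case err:
          offer{stop,err,done} ↦ select{stop,err,done}  (&→⊕)
            case stop:
              end ↦ end
            case err:
              X ↦ X
            case done:
              X ↦ X
        case data:
          offer{err,more,done} ↦ select{err,more,done}  (&→⊕)
            case err:
              X ↦ X
            case more:
              end ↦ end
            case done:
              X ↦ X
        case retry:
          recv[Str] ↦ send[Str]
            X ↦ X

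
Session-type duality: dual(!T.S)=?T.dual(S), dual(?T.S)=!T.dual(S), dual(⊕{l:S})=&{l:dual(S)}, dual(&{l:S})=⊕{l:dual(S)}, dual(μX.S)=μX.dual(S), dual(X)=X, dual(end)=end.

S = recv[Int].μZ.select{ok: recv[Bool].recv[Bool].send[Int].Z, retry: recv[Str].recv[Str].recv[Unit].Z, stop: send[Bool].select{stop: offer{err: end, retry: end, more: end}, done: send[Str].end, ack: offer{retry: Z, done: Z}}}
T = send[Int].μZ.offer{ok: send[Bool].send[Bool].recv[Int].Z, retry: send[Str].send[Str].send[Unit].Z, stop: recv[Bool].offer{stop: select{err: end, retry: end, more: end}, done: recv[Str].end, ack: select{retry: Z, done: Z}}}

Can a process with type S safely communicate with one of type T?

recv[Int] vs send[Int]  ok
  μZ vs μZ  ok (rec unchanged)
    select{ok,retry,stop} vs offer{ok,retry,stop}  ok same labels
      • ok:
        recv[Bool] vs send[Bool]  ok
          recv[Bool] vs send[Bool]  ok
            send[Int] vs recv[Int]  ok
              Z vs Z  ok
      • retry:
        recv[Str] vs send[Str]  ok
          recv[Str] vs send[Str]  ok
            recv[Unit] vs send[Unit]  ok
              Z vs Z  ok
      • stop:
        send[Bool] vs recv[Bool]  ok
          select{stop,done,ack} vs offer{stop,done,ack}  ok same labels
            • stop:
              offer{err,retry,more} vs select{err,retry,more}  ok same labels
                • err:
                  end vs end  ok
                • retry:
                  end vs end  ok
                • more:
                  end vs end  ok
            • done:
              send[Str] vs recv[Str]  ok
                end vs end  ok
            • ack:
              offer{retry,done} vs select{retry,done}  ok same labels
                • retry:
                  Z vs Z  ok
                • done:
                  Z vs Z  ok

YES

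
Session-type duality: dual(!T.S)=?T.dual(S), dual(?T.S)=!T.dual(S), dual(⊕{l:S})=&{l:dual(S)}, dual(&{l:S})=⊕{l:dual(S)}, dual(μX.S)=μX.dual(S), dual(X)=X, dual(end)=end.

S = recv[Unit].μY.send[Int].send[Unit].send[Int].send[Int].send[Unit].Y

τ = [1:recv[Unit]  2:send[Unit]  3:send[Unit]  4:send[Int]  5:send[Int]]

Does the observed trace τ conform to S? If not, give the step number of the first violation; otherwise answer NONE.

2

step 1: recv[Unit]  ok  now at μY.…
step 2: got send[Unit], protocol expects send[Int]  ✗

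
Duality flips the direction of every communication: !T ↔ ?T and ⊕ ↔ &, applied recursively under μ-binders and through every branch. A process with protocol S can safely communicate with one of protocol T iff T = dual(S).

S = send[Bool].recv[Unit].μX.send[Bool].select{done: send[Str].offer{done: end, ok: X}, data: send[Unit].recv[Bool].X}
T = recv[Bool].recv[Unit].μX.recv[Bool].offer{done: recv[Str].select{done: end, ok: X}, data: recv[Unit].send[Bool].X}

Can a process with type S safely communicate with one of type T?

send[Bool] vs recv[Bool]  ✓
  recv[Unit] vs recv[Unit]  ✗ same direction on both sides — not dual

NO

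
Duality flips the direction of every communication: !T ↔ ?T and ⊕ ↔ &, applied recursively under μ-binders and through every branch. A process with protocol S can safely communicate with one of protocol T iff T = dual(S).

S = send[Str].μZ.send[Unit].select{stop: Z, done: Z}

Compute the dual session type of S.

send[Str] → recv[Str]
  μZ → μZ  (μ self-dual)
    send[Unit] → recv[Unit]
      select{stop,done} → offer{stop,done}  (internal→external)
        • stop:
          Z ↦ Z
        • done:
          Z ↦ Z

recv[Str].μZ.recv[Unit].offer{stop: Z, done: Z}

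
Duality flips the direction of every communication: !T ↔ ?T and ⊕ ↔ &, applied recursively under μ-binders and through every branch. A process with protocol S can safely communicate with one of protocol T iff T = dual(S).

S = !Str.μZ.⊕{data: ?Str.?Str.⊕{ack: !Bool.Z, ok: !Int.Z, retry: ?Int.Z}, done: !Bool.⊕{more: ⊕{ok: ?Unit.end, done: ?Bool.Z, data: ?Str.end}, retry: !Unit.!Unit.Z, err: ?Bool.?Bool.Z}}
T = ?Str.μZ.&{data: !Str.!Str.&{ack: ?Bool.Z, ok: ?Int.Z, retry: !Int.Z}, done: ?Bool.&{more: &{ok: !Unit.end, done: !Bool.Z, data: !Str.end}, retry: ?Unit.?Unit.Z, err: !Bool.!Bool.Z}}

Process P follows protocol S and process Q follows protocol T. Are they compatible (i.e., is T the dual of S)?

!Str ‖ ?Str  match
  μZ ‖ μZ  match (rec unchanged)
    ⊕{data,done} ‖ &{data,done}  match same labels
      [data]
        ?Str ‖ !Str  match
          ?Str ‖ !Str  match
            ⊕{ack,ok,retry} ‖ &{ack,ok,retry}  match same labels
              [ack]
                !Bool ‖ ?Bool  match
                  Z ‖ Z  match
              [ok]
                !Int ‖ ?Int  match
                  Z ‖ Z  match
              [retry]
                ?Int ‖ !Int  match
                  Z ‖ Z  match
      [done]
        !Bool ‖ ?Bool  match
          ⊕{more,retry,err} ‖ &{more,retry,err}  match same labels
            [more]
              ⊕{ok,done,data} ‖ &{ok,done,data}  match same labels
                [ok]
                  ?Unit ‖ !Unit  match
                    end ‖ end  match
                [done]
                  ?Bool ‖ !Bool  match
                    Z ‖ Z  match
                [data]
                  ?Str ‖ !Str  match
                    end ‖ end  match
            [retry]
              !Unit ‖ ?Unit  match
                !Unit ‖ ?Unit  match
                  Z ‖ Z  match
            [err]
              ?Bool ‖ !Bool  match
                ?Bool ‖ !Bool  match
                  Z ‖ Z  match

YES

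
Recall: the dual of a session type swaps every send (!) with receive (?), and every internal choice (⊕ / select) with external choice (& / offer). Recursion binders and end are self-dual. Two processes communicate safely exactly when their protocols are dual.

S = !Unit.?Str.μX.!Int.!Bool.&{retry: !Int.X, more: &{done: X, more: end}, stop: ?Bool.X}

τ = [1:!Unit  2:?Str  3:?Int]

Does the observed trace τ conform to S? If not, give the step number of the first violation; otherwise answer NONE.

@1 !Unit  ok  state: ?Str.μX.…
@2 ?Str  ok  state: μX.…
@3 got ?Int, protocol expects !Int  ✗

3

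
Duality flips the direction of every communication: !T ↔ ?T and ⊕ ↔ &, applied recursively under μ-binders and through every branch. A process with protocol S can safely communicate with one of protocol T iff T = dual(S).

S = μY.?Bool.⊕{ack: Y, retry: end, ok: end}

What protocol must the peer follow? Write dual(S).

μY = μY  (rec unchanged)
  ?Bool = !Bool
    ⊕{ack,retry,ok} = &{ack,retry,ok}  (select→offer)
      case ack:
        Y self-dual
      case retry:
        end self-dual
      case ok:
        end self-dual

μY.!Bool.&{ack: Y, retry: end, ok: end}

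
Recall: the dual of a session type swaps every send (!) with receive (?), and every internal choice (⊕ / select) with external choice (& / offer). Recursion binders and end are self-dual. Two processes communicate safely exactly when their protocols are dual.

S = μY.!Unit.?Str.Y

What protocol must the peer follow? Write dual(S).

μY.?Unit.!Str.Y

μY → μY  (μ self-dual)
  !Unit → ?Unit
    ?Str → !Str
      Y self-dual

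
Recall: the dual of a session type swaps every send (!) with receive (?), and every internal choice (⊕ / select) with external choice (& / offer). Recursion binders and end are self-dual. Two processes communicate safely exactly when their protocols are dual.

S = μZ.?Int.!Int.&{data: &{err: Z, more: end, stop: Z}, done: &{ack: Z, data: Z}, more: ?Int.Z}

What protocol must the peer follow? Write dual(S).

μZ.!Int.?Int.⊕{data: ⊕{err: Z, more: end, stop: Z}, done: ⊕{ack: Z, data: Z}, more: !Int.Z}

μZ = μZ  (rec unchanged)
  ?Int = !Int
    !Int = ?Int
      &{data,done,more} = ⊕{data,done,more}  (&→⊕)
        • data:
          &{err,more,stop} = ⊕{err,more,stop}  (&→⊕)
            • err:
              dual(Z) = Z
            • more:
              dual(end) = end
            • stop:
              dual(Z) = Z
        • done:
          &{ack,data} = ⊕{ack,data}  (&→⊕)
            • ack:
              dual(Z) = Z
            • data:
              dual(Z) = Z
        • more:
          ?Int = !Int
            dual(Z) = Z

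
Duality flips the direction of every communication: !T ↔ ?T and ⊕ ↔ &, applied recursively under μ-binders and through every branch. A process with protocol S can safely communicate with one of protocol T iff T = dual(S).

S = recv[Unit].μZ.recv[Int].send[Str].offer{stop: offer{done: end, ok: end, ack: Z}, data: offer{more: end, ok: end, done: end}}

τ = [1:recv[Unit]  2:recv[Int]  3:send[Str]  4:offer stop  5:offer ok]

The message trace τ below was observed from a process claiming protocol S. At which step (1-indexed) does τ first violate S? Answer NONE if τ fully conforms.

@1 recv[Unit]  ✓  state: μZ.…
@2 recv[Int]  ✓  state: send[Str].offer{stop: offer{done: end, ok: end, ack: μZ.…}, data: offer{more: end, ok: end, done: end}}
@3 send[Str]  ✓  state: offer{stop: offer{done: end, ok: end, ack: μZ.…}, data: offer{more: end, ok: end, done: end}}
@4 offer stop  ✓  state: offer{done: end, ok: end, ack: μZ.…}
@5 offer ok  ✓  state: end
τ conforms to S (length 5)

NONE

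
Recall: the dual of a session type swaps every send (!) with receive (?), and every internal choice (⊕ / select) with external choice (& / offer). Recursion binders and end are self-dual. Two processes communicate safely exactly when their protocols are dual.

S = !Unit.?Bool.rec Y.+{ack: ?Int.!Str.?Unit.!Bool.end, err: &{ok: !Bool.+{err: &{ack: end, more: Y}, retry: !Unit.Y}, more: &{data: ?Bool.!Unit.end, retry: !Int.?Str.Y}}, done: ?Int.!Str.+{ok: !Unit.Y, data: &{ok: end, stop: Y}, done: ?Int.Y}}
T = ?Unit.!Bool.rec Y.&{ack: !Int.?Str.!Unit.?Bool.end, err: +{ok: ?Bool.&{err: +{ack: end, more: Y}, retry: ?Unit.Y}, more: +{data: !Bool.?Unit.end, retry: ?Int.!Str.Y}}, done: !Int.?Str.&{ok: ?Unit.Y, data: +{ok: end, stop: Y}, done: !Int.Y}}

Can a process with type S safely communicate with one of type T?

YES

!Unit | ?Unit  match
  ?Bool | !Bool  match
    rec Y | rec Y  match (rec unchanged)
      +{ack,err,done} | &{ack,err,done}  match label sets agree
        [ack]
          ?Int | !Int  match
            !Str | ?Str  match
              ?Unit | !Unit  match
                !Bool | ?Bool  match
                  end | end  match
        [err]
          &{ok,more} | +{ok,more}  match label sets agree
            [ok]
              !Bool | ?Bool  match
                +{err,retry} | &{err,retry}  match label sets agree
                  [err]
                    &{ack,more} | +{ack,more}  match label sets agree
                      [ack]
                        end | end  match
                      [more]
                        Y | Y  match
                  [retry]
                    !Unit | ?Unit  match
                      Y | Y  match
            [more]
              &{data,retry} | +{data,retry}  match label sets agree
                [data]
                  ?Bool | !Bool  match
                    !Unit | ?Unit  match
                      end | end  match
                [retry]
                  !Int | ?Int  match
                    ?Str | !Str  match
                      Y | Y  match
        [done]
          ?Int | !Int  match
            !Str | ?Str  match
              +{ok,data,done} | &{ok,data,done}  match label sets agree
                [ok]
                  !Unit | ?Unit  match
                    Y | Y  match
                [data]
                  &{ok,stop} | +{ok,stop}  match label sets agree
                    [ok]
                      end | end  match
                    [stop]
                      Y | Y  match
                [done]
                  ?Int | !Int  match
                    Y | Y  match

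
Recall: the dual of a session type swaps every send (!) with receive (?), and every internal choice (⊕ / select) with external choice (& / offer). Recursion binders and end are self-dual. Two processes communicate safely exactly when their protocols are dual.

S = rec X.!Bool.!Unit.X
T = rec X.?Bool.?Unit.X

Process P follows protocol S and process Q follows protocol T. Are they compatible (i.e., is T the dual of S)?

YES

rec X vs rec X  match (μ self-dual)
  !Bool vs ?Bool  match
    !Unit vs ?Unit  match
      X vs X  match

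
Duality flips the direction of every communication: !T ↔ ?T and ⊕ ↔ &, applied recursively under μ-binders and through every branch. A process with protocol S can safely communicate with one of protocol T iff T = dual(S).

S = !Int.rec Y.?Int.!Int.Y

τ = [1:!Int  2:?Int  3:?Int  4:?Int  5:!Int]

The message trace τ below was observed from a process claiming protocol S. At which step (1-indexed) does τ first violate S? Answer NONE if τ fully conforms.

step 1: !Int  ✓  state: rec Y.…
step 2: ?Int  ✓  state: !Int.rec Y.…
step 3: got ?Int, protocol expects !Int  ✗

3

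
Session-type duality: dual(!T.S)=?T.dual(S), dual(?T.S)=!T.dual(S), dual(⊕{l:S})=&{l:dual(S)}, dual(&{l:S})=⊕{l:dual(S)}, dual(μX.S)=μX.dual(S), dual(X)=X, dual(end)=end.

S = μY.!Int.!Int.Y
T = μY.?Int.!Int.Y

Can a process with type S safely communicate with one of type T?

NO

μY vs μY  ok (binder kept)
  !Int vs ?Int  ok
    !Int vs !Int  ✗ same direction on both sides — not dual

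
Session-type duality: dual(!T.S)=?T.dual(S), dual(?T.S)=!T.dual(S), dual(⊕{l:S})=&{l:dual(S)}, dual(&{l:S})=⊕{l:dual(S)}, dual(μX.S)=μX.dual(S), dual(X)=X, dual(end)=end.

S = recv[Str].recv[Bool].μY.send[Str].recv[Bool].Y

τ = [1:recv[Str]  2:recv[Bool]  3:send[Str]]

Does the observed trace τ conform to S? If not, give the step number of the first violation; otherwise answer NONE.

NONE

step 1: recv[Str]  ✓  now at recv[Bool].μY.…
step 2: recv[Bool]  ✓  now at μY.…
step 3: send[Str]  ✓  now at recv[Bool].μY.…
all 3 steps conform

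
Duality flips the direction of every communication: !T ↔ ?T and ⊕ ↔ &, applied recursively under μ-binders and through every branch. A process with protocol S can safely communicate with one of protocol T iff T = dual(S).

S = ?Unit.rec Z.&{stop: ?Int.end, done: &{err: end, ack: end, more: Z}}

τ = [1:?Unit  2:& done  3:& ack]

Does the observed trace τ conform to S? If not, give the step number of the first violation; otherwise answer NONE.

step 1: ?Unit  match  residual = rec Z.…
step 2: & done  match  residual = &{err: end, ack: end, more: rec Z.…}
step 3: & ack  match  residual = end
τ conforms to S (length 3)

NONE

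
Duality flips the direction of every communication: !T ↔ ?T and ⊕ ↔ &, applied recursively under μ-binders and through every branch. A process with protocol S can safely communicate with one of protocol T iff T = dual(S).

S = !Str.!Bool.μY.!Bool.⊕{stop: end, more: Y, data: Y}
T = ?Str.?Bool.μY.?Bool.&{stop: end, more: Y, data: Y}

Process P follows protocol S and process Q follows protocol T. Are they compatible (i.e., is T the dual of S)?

!Str | ?Str  ok
  !Bool | ?Bool  ok
    μY | μY  ok (μ self-dual)
      !Bool | ?Bool  ok
        ⊕{stop,more,data} | &{stop,more,data}  ok label sets agree
          case stop:
            end | end  ok
          case more:
            Y | Y  ok
          case data:
            Y | Y  ok

YES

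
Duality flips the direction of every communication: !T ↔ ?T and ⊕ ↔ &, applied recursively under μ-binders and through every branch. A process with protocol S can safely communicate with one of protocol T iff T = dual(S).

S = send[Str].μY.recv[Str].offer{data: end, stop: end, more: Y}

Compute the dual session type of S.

send[Str] = recv[Str]
  μY = μY  (rec unchanged)
    recv[Str] = send[Str]
      offer{data,stop,more} = select{data,stop,more}  (external→internal)
        [data]
          end ↦ end
        [stop]
          end ↦ end
        [more]
          Y ↦ Y

recv[Str].μY.send[Str].select{data: end, stop: end, more: Y}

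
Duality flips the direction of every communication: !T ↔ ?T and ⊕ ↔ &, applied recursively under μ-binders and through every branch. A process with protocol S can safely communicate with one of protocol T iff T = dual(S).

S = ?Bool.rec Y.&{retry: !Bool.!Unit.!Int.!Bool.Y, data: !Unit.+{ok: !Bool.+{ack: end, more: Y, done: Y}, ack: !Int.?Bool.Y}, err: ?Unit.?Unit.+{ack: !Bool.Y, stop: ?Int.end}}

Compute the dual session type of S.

?Bool ↦ !Bool
  rec Y ↦ rec Y  (binder kept)
    &{retry,data,err} ↦ +{retry,data,err}  (external→internal)
      case retry:
        !Bool ↦ ?Bool
          !Unit ↦ ?Unit
            !Int ↦ ?Int
              !Bool ↦ ?Bool
                Y ↦ Y
      case data:
        !Unit ↦ ?Unit
          +{ok,ack} ↦ &{ok,ack}  (select→offer)
            case ok:
              !Bool ↦ ?Bool
                +{ack,more,done} ↦ &{ack,more,done}  (select→offer)
                  case ack:
                    end ↦ end
                  case more:
                    Y ↦ Y
                  case done:
                    Y ↦ Y
            case ack:
              !Int ↦ ?Int
                ?Bool ↦ !Bool
                  Y ↦ Y
      case err:
        ?Unit ↦ !Unit
          ?Unit ↦ !Unit
            +{ack,stop} ↦ &{ack,stop}  (select→offer)
              case ack:
                !Bool ↦ ?Bool
                  Y ↦ Y
              case stop:
                ?Int ↦ !Int
                  end ↦ end

!Bool.rec Y.+{retry: ?Bool.?Unit.?Int.?Bool.Y, data: ?Unit.&{ok: ?Bool.&{ack: end, more: Y, done: Y}, ack: ?Int.!Bool.Y}, err: !Unit.!Unit.&{ack: ?Bool.Y, stop: !Int.end}}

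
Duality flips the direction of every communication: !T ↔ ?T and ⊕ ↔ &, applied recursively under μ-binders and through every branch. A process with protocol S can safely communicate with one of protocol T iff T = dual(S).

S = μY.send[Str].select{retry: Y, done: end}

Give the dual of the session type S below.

μY.recv[Str].offer{retry: Y, done: end}

μY ↦ μY  (binder kept)
  send[Str] ↦ recv[Str]
    select{retry,done} ↦ offer{retry,done}  (⊕→&)
      • retry:
        Y self-dual
      • done:
        end self-dual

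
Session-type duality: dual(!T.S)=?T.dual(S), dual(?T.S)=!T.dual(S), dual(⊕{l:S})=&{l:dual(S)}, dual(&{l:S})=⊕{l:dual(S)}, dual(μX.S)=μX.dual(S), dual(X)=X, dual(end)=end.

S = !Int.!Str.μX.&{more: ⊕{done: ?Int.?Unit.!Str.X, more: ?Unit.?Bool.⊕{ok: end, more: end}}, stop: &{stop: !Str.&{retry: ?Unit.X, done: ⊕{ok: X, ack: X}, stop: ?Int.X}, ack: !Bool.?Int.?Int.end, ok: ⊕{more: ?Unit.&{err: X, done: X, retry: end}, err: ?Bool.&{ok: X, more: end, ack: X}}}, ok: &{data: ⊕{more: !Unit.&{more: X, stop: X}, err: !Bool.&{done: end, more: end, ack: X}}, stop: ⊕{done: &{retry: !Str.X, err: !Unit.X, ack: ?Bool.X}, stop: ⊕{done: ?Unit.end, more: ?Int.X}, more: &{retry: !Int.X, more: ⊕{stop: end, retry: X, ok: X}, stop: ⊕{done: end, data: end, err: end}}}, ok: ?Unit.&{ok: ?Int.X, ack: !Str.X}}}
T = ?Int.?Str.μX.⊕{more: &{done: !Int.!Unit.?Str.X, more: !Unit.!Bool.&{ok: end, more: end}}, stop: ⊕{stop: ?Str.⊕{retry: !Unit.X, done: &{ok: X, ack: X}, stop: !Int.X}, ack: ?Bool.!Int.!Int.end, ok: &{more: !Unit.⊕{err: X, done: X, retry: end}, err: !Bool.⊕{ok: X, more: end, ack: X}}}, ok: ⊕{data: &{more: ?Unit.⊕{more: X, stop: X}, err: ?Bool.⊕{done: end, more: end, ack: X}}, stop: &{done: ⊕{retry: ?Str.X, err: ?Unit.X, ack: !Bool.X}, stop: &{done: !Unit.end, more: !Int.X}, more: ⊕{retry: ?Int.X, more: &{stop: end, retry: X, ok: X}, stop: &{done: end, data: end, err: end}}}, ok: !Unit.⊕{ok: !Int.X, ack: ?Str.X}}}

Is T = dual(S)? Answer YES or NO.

YES

!Int ‖ ?Int  ok
  !Str ‖ ?Str  ok
    μX ‖ μX  ok (μ self-dual)
      &{more,stop,ok} ‖ ⊕{more,stop,ok}  ok label sets agree
        case more:
          ⊕{done,more} ‖ &{done,more}  ok label sets agree
            case done:
              ?Int ‖ !Int  ok
                ?Unit ‖ !Unit  ok
                  !Str ‖ ?Str  ok
                    X ‖ X  ok
            case more:
              ?Unit ‖ !Unit  ok
                ?Bool ‖ !Bool  ok
                  ⊕{ok,more} ‖ &{ok,more}  ok label sets agree
                    case ok:
                      end ‖ end  ok
                    case more:
                      end ‖ end  ok
        case stop:
          &{stop,ack,ok} ‖ ⊕{stop,ack,ok}  ok label sets agree
            case stop:
              !Str ‖ ?Str  ok
                &{retry,done,stop} ‖ ⊕{retry,done,stop}  ok label sets agree
                  case retry:
                    ?Unit ‖ !Unit  ok
                      X ‖ X  ok
                  case done:
                    ⊕{ok,ack} ‖ &{ok,ack}  ok label sets agree
                      case ok:
                        X ‖ X  ok
                      case ack:
                        X ‖ X  ok
                  case stop:
                    ?Int ‖ !Int  ok
                      X ‖ X  ok
            case ack:
              !Bool ‖ ?Bool  ok
                ?Int ‖ !Int  ok
                  ?Int ‖ !Int  ok
                    end ‖ end  ok
            case ok:
              ⊕{more,err} ‖ &{more,err}  ok label sets agree
                case more:
                  ?Unit ‖ !Unit  ok
                    &{err,done,retry} ‖ ⊕{err,done,retry}  ok label sets agree
                      case err:
                        X ‖ X  ok
                      case done:
                        X ‖ X  ok
                      case retry:
                        end ‖ end  ok
                case err:
                  ?Bool ‖ !Bool  ok
                    &{ok,more,ack} ‖ ⊕{ok,more,ack}  ok label sets agree
                      case ok:
                        X ‖ X  ok
                      case more:
                        end ‖ end  ok
                      case ack:
                        X ‖ X  ok
        case ok:
          &{data,stop,ok} ‖ ⊕{data,stop,ok}  ok label sets agree
            case data:
              ⊕{more,err} ‖ &{more,err}  ok label sets agree
                case more:
                  !Unit ‖ ?Unit  ok
                    &{more,stop} ‖ ⊕{more,stop}  ok label sets agree
                      case more:
                        X ‖ X  ok
                      case stop:
                        X ‖ X  ok
                case err:
                  !Bool ‖ ?Bool  ok
                    &{done,more,ack} ‖ ⊕{done,more,ack}  ok label sets agree
                      case done:
                        end ‖ end  ok
                      case more:
                        end ‖ end  ok
                      case ack:
                        X ‖ X  ok
            case stop:
              ⊕{done,stop,more} ‖ &{done,stop,more}  ok label sets agree
                case done:
                  &{retry,err,ack} ‖ ⊕{retry,err,ack}  ok label sets agree
                    case retry:
                      !Str ‖ ?Str  ok
                        X ‖ X  ok
                    case err:
                      !Unit ‖ ?Unit  ok
                        X ‖ X  ok
                    case ack:
                      ?Bool ‖ !Bool  ok
                        X ‖ X  ok
                case stop:
                  ⊕{done,more} ‖ &{done,more}  ok label sets agree
                    case done:
                      ?Unit ‖ !Unit  ok
                        end ‖ end  ok
                    case more:
                      ?Int ‖ !Int  ok
                        X ‖ X  ok
                case more:
                  &{retry,more,stop} ‖ ⊕{retry,more,stop}  ok label sets agree
                    case retry:
                      !Int ‖ ?Int  ok
                        X ‖ X  ok
                    case more:
                      ⊕{stop,retry,ok} ‖ &{stop,retry,ok}  ok label sets agree
                        case stop:
                          end ‖ end  ok
                        case retry:
                          X ‖ X  ok
                        case ok:
                          X ‖ X  ok
                    case stop:
                      ⊕{done,data,err} ‖ &{done,data,err}  ok label sets agree
                        case done:
                          end ‖ end  ok
                        case data:
                          end ‖ end  ok
                        case err:
                          end ‖ end  ok
            case ok:
              ?Unit ‖ !Unit  ok
                &{ok,ack} ‖ ⊕{ok,ack}  ok label sets agree
                  case ok:
                    ?Int ‖ !Int  ok
                      X ‖ X  ok
                  case ack:
                    !Str ‖ ?Str  ok
                      X ‖ X  ok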